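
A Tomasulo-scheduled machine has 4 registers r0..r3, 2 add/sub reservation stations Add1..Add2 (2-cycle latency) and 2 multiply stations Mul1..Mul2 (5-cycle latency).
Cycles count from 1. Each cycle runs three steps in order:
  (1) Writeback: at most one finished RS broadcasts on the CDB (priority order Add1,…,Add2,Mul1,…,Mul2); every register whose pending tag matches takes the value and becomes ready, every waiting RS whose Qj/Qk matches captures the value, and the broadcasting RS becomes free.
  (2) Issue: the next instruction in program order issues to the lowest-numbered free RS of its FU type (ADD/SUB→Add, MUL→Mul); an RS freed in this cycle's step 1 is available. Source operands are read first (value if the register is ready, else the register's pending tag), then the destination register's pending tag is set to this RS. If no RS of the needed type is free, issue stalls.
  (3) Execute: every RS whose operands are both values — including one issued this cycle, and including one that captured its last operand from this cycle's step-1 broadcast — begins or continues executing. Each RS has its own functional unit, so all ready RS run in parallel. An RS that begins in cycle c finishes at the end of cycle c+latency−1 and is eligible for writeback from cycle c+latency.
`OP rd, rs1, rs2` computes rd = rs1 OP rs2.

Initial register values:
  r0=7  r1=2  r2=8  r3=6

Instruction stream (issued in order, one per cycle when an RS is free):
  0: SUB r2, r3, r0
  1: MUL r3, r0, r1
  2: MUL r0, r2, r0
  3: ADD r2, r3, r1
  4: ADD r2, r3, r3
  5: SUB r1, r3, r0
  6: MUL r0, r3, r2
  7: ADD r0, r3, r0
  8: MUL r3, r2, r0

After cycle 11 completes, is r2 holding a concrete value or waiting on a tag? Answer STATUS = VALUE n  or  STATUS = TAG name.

STATUS = VALUE 28

c1: issue SUB r2<-Add1 | r0:7,r1:2,r2:Add1,r3:6
c2: issue MUL r3<-Mul1 | r0:7,r1:2,r2:Add1,r3:Mul1
c3: CDB Add1=-1; issue MUL r0<-Mul2 | r0:Mul2,r1:2,r2:-1,r3:Mul1
c4: issue ADD r2<-Add1 | r0:Mul2,r1:2,r2:Add1,r3:Mul1
c5: issue ADD r2<-Add2 | r0:Mul2,r1:2,r2:Add2,r3:Mul1
c6: stall | r0:Mul2,r1:2,r2:Add2,r3:Mul1
c7: CDB Mul1=14; stall | r0:Mul2,r1:2,r2:Add2,r3:14
c8: CDB Mul2=-7; stall | r0:-7,r1:2,r2:Add2,r3:14
c9: CDB Add1=16; issue SUB r1<-Add1 | r0:-7,r1:Add1,r2:Add2,r3:14
c10: CDB Add2=28; issue MUL r0<-Mul1 | r0:Mul1,r1:Add1,r2:28,r3:14
c11: CDB Add1=21; issue ADD r0<-Add1 | r0:Add1,r1:21,r2:28,r3:14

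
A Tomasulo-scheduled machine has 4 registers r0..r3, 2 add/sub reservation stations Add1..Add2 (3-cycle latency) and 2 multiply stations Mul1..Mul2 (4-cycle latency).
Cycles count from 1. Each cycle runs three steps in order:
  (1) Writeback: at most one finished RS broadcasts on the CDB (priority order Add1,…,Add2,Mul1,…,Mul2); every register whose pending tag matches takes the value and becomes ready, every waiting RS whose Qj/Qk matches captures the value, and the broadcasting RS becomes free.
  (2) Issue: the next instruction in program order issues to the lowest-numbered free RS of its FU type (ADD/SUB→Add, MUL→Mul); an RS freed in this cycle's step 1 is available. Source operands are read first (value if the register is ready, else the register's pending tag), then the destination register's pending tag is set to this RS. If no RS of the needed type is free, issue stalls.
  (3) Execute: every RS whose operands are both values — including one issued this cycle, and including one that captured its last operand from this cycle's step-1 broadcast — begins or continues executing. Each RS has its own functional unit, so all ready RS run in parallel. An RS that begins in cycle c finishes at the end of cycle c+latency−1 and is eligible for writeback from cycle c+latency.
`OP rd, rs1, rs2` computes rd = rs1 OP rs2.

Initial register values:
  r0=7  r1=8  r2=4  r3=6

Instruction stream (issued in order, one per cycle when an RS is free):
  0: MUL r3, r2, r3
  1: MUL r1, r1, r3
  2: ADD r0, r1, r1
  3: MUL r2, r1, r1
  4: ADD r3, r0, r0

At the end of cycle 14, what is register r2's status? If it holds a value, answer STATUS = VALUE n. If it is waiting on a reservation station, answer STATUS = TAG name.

c1: issue MUL r3<-Mul1 | r0:7,r1:8,r2:4,r3:Mul1
c2: issue MUL r1<-Mul2 | r0:7,r1:Mul2,r2:4,r3:Mul1
c3: issue ADD r0<-Add1 | r0:Add1,r1:Mul2,r2:4,r3:Mul1
c4: stall | r0:Add1,r1:Mul2,r2:4,r3:Mul1
c5: CDB Mul1=24; issue MUL r2<-Mul1 | r0:Add1,r1:Mul2,r2:Mul1,r3:24
c6: issue ADD r3<-Add2 | r0:Add1,r1:Mul2,r2:Mul1,r3:Add2
c7: - | r0:Add1,r1:Mul2,r2:Mul1,r3:Add2
c8: - | r0:Add1,r1:Mul2,r2:Mul1,r3:Add2
c9: CDB Mul2=192 | r0:Add1,r1:192,r2:Mul1,r3:Add2
c10: - | r0:Add1,r1:192,r2:Mul1,r3:Add2
c11: - | r0:Add1,r1:192,r2:Mul1,r3:Add2
c12: CDB Add1=384 | r0:384,r1:192,r2:Mul1,r3:Add2
c13: CDB Mul1=36864 | r0:384,r1:192,r2:36864,r3:Add2
c14: - | r0:384,r1:192,r2:36864,r3:Add2

STATUS = VALUE 36864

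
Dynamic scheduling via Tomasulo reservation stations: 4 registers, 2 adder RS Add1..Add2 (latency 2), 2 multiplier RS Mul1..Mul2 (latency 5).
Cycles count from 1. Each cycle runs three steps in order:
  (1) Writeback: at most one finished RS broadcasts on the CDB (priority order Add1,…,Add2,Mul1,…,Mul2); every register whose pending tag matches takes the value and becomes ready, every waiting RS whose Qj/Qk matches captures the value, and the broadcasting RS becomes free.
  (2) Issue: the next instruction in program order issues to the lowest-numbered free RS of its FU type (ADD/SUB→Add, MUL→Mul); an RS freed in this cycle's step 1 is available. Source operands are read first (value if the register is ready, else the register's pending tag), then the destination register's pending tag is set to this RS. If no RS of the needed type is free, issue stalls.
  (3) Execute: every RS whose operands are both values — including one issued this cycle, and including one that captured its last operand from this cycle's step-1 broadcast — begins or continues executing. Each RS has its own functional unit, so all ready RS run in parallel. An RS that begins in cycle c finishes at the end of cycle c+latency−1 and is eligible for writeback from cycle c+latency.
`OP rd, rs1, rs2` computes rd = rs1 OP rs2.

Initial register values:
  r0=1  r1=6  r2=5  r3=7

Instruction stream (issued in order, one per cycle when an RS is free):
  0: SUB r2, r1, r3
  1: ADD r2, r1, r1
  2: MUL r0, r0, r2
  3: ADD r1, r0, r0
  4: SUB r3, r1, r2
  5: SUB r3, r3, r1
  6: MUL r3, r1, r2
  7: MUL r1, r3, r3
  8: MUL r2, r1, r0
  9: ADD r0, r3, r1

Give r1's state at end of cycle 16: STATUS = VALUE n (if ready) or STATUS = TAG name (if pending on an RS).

cycle 1: issue SUB r2<-Add1 // r0:1,r1:6,r2:Add1,r3:7
cycle 2: issue ADD r2<-Add2 // r0:1,r1:6,r2:Add2,r3:7
cycle 3: CDB Add1=-1; issue MUL r0<-Mul1 // r0:Mul1,r1:6,r2:Add2,r3:7
cycle 4: CDB Add2=12; issue ADD r1<-Add1 // r0:Mul1,r1:Add1,r2:12,r3:7
cycle 5: issue SUB r3<-Add2 // r0:Mul1,r1:Add1,r2:12,r3:Add2
cycle 6: stall // r0:Mul1,r1:Add1,r2:12,r3:Add2
cycle 7: stall // r0:Mul1,r1:Add1,r2:12,r3:Add2
cycle 8: stall // r0:Mul1,r1:Add1,r2:12,r3:Add2
cycle 9: CDB Mul1=12; stall // r0:12,r1:Add1,r2:12,r3:Add2
cycle 10: stall // r0:12,r1:Add1,r2:12,r3:Add2
cycle 11: CDB Add1=24; issue SUB r3<-Add1 // r0:12,r1:24,r2:12,r3:Add1
cycle 12: issue MUL r3<-Mul1 // r0:12,r1:24,r2:12,r3:Mul1
cycle 13: CDB Add2=12; issue MUL r1<-Mul2 // r0:12,r1:Mul2,r2:12,r3:Mul1
cycle 14: stall // r0:12,r1:Mul2,r2:12,r3:Mul1
cycle 15: CDB Add1=-12; stall // r0:12,r1:Mul2,r2:12,r3:Mul1
cycle 16: stall // r0:12,r1:Mul2,r2:12,r3:Mul1

STATUS = TAG Mul2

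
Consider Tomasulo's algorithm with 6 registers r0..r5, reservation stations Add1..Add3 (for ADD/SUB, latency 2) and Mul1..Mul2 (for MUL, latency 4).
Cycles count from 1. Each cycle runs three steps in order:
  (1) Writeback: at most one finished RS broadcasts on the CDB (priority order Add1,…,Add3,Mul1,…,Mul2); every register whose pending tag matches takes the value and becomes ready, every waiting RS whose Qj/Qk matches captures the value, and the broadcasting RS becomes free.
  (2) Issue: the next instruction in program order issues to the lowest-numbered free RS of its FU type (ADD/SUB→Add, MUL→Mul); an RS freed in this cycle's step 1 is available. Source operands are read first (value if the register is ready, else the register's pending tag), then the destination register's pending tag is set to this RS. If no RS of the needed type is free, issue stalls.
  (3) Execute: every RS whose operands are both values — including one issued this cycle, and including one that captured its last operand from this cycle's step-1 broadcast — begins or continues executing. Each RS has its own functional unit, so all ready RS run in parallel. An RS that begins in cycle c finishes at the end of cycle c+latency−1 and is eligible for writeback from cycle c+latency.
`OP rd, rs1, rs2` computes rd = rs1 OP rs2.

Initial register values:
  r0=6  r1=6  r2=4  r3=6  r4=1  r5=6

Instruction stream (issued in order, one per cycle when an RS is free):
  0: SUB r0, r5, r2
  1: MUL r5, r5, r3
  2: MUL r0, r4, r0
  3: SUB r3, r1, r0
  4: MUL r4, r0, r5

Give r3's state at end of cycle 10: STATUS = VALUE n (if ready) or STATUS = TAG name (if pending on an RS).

STATUS = VALUE 4

cycle 1: issue SUB r0<-Add1 // r0:Add1,r1:6,r2:4,r3:6,r4:1,r5:6
cycle 2: issue MUL r5<-Mul1 // r0:Add1,r1:6,r2:4,r3:6,r4:1,r5:Mul1
cycle 3: CDB Add1=2; issue MUL r0<-Mul2 // r0:Mul2,r1:6,r2:4,r3:6,r4:1,r5:Mul1
cycle 4: issue SUB r3<-Add1 // r0:Mul2,r1:6,r2:4,r3:Add1,r4:1,r5:Mul1
cycle 5: stall // r0:Mul2,r1:6,r2:4,r3:Add1,r4:1,r5:Mul1
cycle 6: CDB Mul1=36; issue MUL r4<-Mul1 // r0:Mul2,r1:6,r2:4,r3:Add1,r4:Mul1,r5:36
cycle 7: CDB Mul2=2 // r0:2,r1:6,r2:4,r3:Add1,r4:Mul1,r5:36
cycle 8: - // r0:2,r1:6,r2:4,r3:Add1,r4:Mul1,r5:36
cycle 9: CDB Add1=4 // r0:2,r1:6,r2:4,r3:4,r4:Mul1,r5:36
cycle 10: - // r0:2,r1:6,r2:4,r3:4,r4:Mul1,r5:36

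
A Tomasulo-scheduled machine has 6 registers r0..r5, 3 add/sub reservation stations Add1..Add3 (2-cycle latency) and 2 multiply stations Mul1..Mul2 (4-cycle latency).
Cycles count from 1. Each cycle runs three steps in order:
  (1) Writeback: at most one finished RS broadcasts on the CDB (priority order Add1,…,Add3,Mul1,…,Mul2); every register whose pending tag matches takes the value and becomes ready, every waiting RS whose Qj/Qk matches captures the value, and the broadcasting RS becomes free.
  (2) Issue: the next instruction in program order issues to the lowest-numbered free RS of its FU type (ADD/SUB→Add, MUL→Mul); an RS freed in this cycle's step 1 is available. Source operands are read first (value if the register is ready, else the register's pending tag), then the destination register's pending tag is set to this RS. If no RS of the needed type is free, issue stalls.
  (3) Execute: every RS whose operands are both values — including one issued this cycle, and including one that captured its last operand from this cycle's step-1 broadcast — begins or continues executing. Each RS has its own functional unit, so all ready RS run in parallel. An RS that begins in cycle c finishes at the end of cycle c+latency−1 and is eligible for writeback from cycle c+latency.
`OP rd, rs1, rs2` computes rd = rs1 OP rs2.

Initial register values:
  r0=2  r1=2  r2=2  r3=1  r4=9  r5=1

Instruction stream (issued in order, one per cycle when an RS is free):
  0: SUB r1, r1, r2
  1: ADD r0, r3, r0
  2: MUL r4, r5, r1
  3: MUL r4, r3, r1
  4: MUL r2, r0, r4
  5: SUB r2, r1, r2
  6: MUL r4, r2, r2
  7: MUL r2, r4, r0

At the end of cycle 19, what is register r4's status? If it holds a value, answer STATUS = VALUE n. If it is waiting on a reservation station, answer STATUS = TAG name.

STATUS = VALUE 0

cycle 1: issue SUB r1<-Add1 // r0:2,r1:Add1,r2:2,r3:1,r4:9,r5:1
cycle 2: issue ADD r0<-Add2 // r0:Add2,r1:Add1,r2:2,r3:1,r4:9,r5:1
cycle 3: CDB Add1=0; issue MUL r4<-Mul1 // r0:Add2,r1:0,r2:2,r3:1,r4:Mul1,r5:1
cycle 4: CDB Add2=3; issue MUL r4<-Mul2 // r0:3,r1:0,r2:2,r3:1,r4:Mul2,r5:1
cycle 5: stall // r0:3,r1:0,r2:2,r3:1,r4:Mul2,r5:1
cycle 6: stall // r0:3,r1:0,r2:2,r3:1,r4:Mul2,r5:1
cycle 7: CDB Mul1=0; issue MUL r2<-Mul1 // r0:3,r1:0,r2:Mul1,r3:1,r4:Mul2,r5:1
cycle 8: CDB Mul2=0; issue SUB r2<-Add1 // r0:3,r1:0,r2:Add1,r3:1,r4:0,r5:1
cycle 9: issue MUL r4<-Mul2 // r0:3,r1:0,r2:Add1,r3:1,r4:Mul2,r5:1
cycle 10: stall // r0:3,r1:0,r2:Add1,r3:1,r4:Mul2,r5:1
cycle 11: stall // r0:3,r1:0,r2:Add1,r3:1,r4:Mul2,r5:1
cycle 12: CDB Mul1=0; issue MUL r2<-Mul1 // r0:3,r1:0,r2:Mul1,r3:1,r4:Mul2,r5:1
cycle 13: - // r0:3,r1:0,r2:Mul1,r3:1,r4:Mul2,r5:1
cycle 14: CDB Add1=0 // r0:3,r1:0,r2:Mul1,r3:1,r4:Mul2,r5:1
cycle 15: - // r0:3,r1:0,r2:Mul1,r3:1,r4:Mul2,r5:1
cycle 16: - // r0:3,r1:0,r2:Mul1,r3:1,r4:Mul2,r5:1
cycle 17: - // r0:3,r1:0,r2:Mul1,r3:1,r4:Mul2,r5:1
cycle 18: CDB Mul2=0 // r0:3,r1:0,r2:Mul1,r3:1,r4:0,r5:1
cycle 19: - // r0:3,r1:0,r2:Mul1,r3:1,r4:0,r5:1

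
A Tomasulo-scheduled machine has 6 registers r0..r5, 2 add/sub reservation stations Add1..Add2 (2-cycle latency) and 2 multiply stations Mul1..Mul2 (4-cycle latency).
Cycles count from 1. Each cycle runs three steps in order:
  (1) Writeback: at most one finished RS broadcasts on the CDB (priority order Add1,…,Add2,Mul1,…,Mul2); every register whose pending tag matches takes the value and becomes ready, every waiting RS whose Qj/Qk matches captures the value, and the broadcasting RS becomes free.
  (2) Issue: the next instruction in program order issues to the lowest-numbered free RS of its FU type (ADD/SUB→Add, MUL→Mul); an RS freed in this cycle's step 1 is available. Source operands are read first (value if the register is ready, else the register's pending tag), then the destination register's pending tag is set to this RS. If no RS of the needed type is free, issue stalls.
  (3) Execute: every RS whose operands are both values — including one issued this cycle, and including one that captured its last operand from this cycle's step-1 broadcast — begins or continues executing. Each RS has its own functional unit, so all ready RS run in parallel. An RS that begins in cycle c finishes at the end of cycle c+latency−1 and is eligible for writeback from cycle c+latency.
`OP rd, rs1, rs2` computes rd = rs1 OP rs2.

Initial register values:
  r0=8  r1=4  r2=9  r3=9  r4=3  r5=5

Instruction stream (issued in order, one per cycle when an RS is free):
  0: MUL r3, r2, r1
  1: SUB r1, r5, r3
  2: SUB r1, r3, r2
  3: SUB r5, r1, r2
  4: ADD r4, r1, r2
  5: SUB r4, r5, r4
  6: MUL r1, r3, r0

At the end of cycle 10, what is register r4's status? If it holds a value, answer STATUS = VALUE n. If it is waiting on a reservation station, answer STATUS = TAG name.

STATUS = TAG Add1

cycle 1: issue MUL r3<-Mul1 // r0:8,r1:4,r2:9,r3:Mul1,r4:3,r5:5
cycle 2: issue SUB r1<-Add1 // r0:8,r1:Add1,r2:9,r3:Mul1,r4:3,r5:5
cycle 3: issue SUB r1<-Add2 // r0:8,r1:Add2,r2:9,r3:Mul1,r4:3,r5:5
cycle 4: stall // r0:8,r1:Add2,r2:9,r3:Mul1,r4:3,r5:5
cycle 5: CDB Mul1=36; stall // r0:8,r1:Add2,r2:9,r3:36,r4:3,r5:5
cycle 6: stall // r0:8,r1:Add2,r2:9,r3:36,r4:3,r5:5
cycle 7: CDB Add1=-31; issue SUB r5<-Add1 // r0:8,r1:Add2,r2:9,r3:36,r4:3,r5:Add1
cycle 8: CDB Add2=27; issue ADD r4<-Add2 // r0:8,r1:27,r2:9,r3:36,r4:Add2,r5:Add1
cycle 9: stall // r0:8,r1:27,r2:9,r3:36,r4:Add2,r5:Add1
cycle 10: CDB Add1=18; issue SUB r4<-Add1 // r0:8,r1:27,r2:9,r3:36,r4:Add1,r5:18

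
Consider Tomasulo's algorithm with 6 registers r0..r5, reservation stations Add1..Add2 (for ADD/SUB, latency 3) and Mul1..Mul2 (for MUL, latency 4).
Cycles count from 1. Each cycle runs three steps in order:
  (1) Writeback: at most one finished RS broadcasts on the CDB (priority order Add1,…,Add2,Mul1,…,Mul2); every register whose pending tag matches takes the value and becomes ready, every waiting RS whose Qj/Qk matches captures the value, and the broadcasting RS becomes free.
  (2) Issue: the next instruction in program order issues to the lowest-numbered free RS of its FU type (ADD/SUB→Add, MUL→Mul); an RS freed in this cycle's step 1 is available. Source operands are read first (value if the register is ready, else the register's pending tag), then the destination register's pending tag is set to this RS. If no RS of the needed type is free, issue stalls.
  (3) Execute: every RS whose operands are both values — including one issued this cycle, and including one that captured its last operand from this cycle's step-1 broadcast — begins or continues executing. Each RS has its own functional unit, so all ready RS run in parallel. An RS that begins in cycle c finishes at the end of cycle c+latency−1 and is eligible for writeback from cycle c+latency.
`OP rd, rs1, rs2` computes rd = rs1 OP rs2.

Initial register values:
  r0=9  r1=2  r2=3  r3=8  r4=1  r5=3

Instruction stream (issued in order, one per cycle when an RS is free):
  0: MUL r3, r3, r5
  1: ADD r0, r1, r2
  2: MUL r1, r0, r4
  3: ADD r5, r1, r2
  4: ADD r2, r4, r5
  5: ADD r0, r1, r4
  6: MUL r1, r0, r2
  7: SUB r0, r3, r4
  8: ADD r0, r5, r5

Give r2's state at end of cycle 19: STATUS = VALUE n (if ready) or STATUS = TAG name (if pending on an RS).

STATUS = VALUE 9

cycle 1: issue MUL r3<-Mul1 // r0:9,r1:2,r2:3,r3:Mul1,r4:1,r5:3
cycle 2: issue ADD r0<-Add1 // r0:Add1,r1:2,r2:3,r3:Mul1,r4:1,r5:3
cycle 3: issue MUL r1<-Mul2 // r0:Add1,r1:Mul2,r2:3,r3:Mul1,r4:1,r5:3
cycle 4: issue ADD r5<-Add2 // r0:Add1,r1:Mul2,r2:3,r3:Mul1,r4:1,r5:Add2
cycle 5: CDB Add1=5; issue ADD r2<-Add1 // r0:5,r1:Mul2,r2:Add1,r3:Mul1,r4:1,r5:Add2
cycle 6: CDB Mul1=24; stall // r0:5,r1:Mul2,r2:Add1,r3:24,r4:1,r5:Add2
cycle 7: stall // r0:5,r1:Mul2,r2:Add1,r3:24,r4:1,r5:Add2
cycle 8: stall // r0:5,r1:Mul2,r2:Add1,r3:24,r4:1,r5:Add2
cycle 9: CDB Mul2=5; stall // r0:5,r1:5,r2:Add1,r3:24,r4:1,r5:Add2
cycle 10: stall // r0:5,r1:5,r2:Add1,r3:24,r4:1,r5:Add2
cycle 11: stall // r0:5,r1:5,r2:Add1,r3:24,r4:1,r5:Add2
cycle 12: CDB Add2=8; issue ADD r0<-Add2 // r0:Add2,r1:5,r2:Add1,r3:24,r4:1,r5:8
cycle 13: issue MUL r1<-Mul1 // r0:Add2,r1:Mul1,r2:Add1,r3:24,r4:1,r5:8
cycle 14: stall // r0:Add2,r1:Mul1,r2:Add1,r3:24,r4:1,r5:8
cycle 15: CDB Add1=9; issue SUB r0<-Add1 // r0:Add1,r1:Mul1,r2:9,r3:24,r4:1,r5:8
cycle 16: CDB Add2=6; issue ADD r0<-Add2 // r0:Add2,r1:Mul1,r2:9,r3:24,r4:1,r5:8
cycle 17: - // r0:Add2,r1:Mul1,r2:9,r3:24,r4:1,r5:8
cycle 18: CDB Add1=23 // r0:Add2,r1:Mul1,r2:9,r3:24,r4:1,r5:8
cycle 19: CDB Add2=16 // r0:16,r1:Mul1,r2:9,r3:24,r4:1,r5:8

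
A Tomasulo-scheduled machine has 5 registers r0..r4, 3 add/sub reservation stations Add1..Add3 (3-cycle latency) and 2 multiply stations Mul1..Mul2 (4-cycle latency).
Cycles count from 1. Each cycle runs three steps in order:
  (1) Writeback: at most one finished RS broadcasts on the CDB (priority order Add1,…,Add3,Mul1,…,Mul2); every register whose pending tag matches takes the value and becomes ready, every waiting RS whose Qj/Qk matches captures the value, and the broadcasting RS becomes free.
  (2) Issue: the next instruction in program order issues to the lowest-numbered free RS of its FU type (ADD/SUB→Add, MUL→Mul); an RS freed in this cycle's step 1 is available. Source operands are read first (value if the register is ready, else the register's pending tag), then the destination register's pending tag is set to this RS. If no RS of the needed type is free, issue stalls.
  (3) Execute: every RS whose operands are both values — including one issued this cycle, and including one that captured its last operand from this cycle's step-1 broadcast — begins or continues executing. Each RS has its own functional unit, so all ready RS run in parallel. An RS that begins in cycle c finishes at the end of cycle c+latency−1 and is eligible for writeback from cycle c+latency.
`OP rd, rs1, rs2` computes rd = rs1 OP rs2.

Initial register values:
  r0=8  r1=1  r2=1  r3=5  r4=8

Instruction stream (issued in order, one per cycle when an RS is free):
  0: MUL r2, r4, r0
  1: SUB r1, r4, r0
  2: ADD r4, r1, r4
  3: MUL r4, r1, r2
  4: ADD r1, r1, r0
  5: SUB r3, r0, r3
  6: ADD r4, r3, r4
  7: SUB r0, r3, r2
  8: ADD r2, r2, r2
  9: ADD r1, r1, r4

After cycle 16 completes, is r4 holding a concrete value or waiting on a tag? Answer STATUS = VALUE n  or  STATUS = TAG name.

STATUS = VALUE 3

  c1: issue MUL r2<-Mul1  regs: r0:8,r1:1,r2:Mul1,r3:5,r4:8
  c2: issue SUB r1<-Add1  regs: r0:8,r1:Add1,r2:Mul1,r3:5,r4:8
  c3: issue ADD r4<-Add2  regs: r0:8,r1:Add1,r2:Mul1,r3:5,r4:Add2
  c4: issue MUL r4<-Mul2  regs: r0:8,r1:Add1,r2:Mul1,r3:5,r4:Mul2
  c5: CDB Add1=0; issue ADD r1<-Add1  regs: r0:8,r1:Add1,r2:Mul1,r3:5,r4:Mul2
  c6: CDB Mul1=64; issue SUB r3<-Add3  regs: r0:8,r1:Add1,r2:64,r3:Add3,r4:Mul2
  c7: stall  regs: r0:8,r1:Add1,r2:64,r3:Add3,r4:Mul2
  c8: CDB Add1=8; issue ADD r4<-Add1  regs: r0:8,r1:8,r2:64,r3:Add3,r4:Add1
  c9: CDB Add2=8; issue SUB r0<-Add2  regs: r0:Add2,r1:8,r2:64,r3:Add3,r4:Add1
  c10: CDB Add3=3; issue ADD r2<-Add3  regs: r0:Add2,r1:8,r2:Add3,r3:3,r4:Add1
  c11: CDB Mul2=0; stall  regs: r0:Add2,r1:8,r2:Add3,r3:3,r4:Add1
  c12: stall  regs: r0:Add2,r1:8,r2:Add3,r3:3,r4:Add1
  c13: CDB Add2=-61; issue ADD r1<-Add2  regs: r0:-61,r1:Add2,r2:Add3,r3:3,r4:Add1
  c14: CDB Add1=3  regs: r0:-61,r1:Add2,r2:Add3,r3:3,r4:3
  c15: CDB Add3=128  regs: r0:-61,r1:Add2,r2:128,r3:3,r4:3
  c16: -  regs: r0:-61,r1:Add2,r2:128,r3:3,r4:3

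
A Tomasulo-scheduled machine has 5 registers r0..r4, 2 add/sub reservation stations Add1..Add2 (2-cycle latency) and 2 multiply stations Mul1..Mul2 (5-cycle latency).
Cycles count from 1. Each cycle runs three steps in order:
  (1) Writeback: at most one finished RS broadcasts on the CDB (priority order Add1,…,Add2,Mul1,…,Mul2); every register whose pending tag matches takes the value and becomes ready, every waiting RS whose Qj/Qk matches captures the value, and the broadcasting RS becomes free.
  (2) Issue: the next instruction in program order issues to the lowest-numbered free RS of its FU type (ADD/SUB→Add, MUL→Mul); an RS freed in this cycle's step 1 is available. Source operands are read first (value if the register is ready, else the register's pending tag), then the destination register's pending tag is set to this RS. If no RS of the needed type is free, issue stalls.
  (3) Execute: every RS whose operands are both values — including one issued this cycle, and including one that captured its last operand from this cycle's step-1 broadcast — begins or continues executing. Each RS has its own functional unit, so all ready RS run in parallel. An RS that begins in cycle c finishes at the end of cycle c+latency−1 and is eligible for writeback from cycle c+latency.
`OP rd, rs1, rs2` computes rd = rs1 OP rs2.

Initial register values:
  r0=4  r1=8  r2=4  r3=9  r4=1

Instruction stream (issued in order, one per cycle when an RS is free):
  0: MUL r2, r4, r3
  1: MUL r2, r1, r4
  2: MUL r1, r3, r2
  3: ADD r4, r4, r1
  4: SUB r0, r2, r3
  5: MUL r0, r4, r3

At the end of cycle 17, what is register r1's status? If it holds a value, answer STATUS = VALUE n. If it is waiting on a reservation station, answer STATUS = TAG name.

STATUS = VALUE 72

cycle 1: issue MUL r2<-Mul1 // r0:4,r1:8,r2:Mul1,r3:9,r4:1
cycle 2: issue MUL r2<-Mul2 // r0:4,r1:8,r2:Mul2,r3:9,r4:1
cycle 3: stall // r0:4,r1:8,r2:Mul2,r3:9,r4:1
cycle 4: stall // r0:4,r1:8,r2:Mul2,r3:9,r4:1
cycle 5: stall // r0:4,r1:8,r2:Mul2,r3:9,r4:1
cycle 6: CDB Mul1=9; issue MUL r1<-Mul1 // r0:4,r1:Mul1,r2:Mul2,r3:9,r4:1
cycle 7: CDB Mul2=8; issue ADD r4<-Add1 // r0:4,r1:Mul1,r2:8,r3:9,r4:Add1
cycle 8: issue SUB r0<-Add2 // r0:Add2,r1:Mul1,r2:8,r3:9,r4:Add1
cycle 9: issue MUL r0<-Mul2 // r0:Mul2,r1:Mul1,r2:8,r3:9,r4:Add1
cycle 10: CDB Add2=-1 // r0:Mul2,r1:Mul1,r2:8,r3:9,r4:Add1
cycle 11: - // r0:Mul2,r1:Mul1,r2:8,r3:9,r4:Add1
cycle 12: CDB Mul1=72 // r0:Mul2,r1:72,r2:8,r3:9,r4:Add1
cycle 13: - // r0:Mul2,r1:72,r2:8,r3:9,r4:Add1
cycle 14: CDB Add1=73 // r0:Mul2,r1:72,r2:8,r3:9,r4:73
cycle 15: - // r0:Mul2,r1:72,r2:8,r3:9,r4:73
cycle 16: - // r0:Mul2,r1:72,r2:8,r3:9,r4:73
cycle 17: - // r0:Mul2,r1:72,r2:8,r3:9,r4:73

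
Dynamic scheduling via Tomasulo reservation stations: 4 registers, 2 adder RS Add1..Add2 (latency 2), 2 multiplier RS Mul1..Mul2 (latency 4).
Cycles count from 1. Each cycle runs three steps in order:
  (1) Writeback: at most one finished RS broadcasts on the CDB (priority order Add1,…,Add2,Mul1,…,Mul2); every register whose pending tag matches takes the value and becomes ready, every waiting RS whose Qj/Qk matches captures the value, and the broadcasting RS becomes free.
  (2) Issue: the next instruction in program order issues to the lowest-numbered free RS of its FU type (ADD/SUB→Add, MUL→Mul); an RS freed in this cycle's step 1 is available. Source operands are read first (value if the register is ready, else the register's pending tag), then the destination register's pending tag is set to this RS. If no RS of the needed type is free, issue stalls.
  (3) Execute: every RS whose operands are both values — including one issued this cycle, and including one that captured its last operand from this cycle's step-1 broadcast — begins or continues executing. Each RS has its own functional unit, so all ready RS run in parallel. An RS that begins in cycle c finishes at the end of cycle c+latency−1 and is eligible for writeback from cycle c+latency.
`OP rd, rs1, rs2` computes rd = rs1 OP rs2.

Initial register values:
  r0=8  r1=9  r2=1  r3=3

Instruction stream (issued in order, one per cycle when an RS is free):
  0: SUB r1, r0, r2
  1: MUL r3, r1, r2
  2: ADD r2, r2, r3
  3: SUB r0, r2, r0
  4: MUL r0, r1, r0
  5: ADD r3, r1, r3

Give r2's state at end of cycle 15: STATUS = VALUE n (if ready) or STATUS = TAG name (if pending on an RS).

c1: issue SUB r1<-Add1 | r0:8,r1:Add1,r2:1,r3:3
c2: issue MUL r3<-Mul1 | r0:8,r1:Add1,r2:1,r3:Mul1
c3: CDB Add1=7; issue ADD r2<-Add1 | r0:8,r1:7,r2:Add1,r3:Mul1
c4: issue SUB r0<-Add2 | r0:Add2,r1:7,r2:Add1,r3:Mul1
c5: issue MUL r0<-Mul2 | r0:Mul2,r1:7,r2:Add1,r3:Mul1
c6: stall | r0:Mul2,r1:7,r2:Add1,r3:Mul1
c7: CDB Mul1=7; stall | r0:Mul2,r1:7,r2:Add1,r3:7
c8: stall | r0:Mul2,r1:7,r2:Add1,r3:7
c9: CDB Add1=8; issue ADD r3<-Add1 | r0:Mul2,r1:7,r2:8,r3:Add1
c10: - | r0:Mul2,r1:7,r2:8,r3:Add1
c11: CDB Add1=14 | r0:Mul2,r1:7,r2:8,r3:14
c12: CDB Add2=0 | r0:Mul2,r1:7,r2:8,r3:14
c13: - | r0:Mul2,r1:7,r2:8,r3:14
c14: - | r0:Mul2,r1:7,r2:8,r3:14
c15: - | r0:Mul2,r1:7,r2:8,r3:14

STATUS = VALUE 8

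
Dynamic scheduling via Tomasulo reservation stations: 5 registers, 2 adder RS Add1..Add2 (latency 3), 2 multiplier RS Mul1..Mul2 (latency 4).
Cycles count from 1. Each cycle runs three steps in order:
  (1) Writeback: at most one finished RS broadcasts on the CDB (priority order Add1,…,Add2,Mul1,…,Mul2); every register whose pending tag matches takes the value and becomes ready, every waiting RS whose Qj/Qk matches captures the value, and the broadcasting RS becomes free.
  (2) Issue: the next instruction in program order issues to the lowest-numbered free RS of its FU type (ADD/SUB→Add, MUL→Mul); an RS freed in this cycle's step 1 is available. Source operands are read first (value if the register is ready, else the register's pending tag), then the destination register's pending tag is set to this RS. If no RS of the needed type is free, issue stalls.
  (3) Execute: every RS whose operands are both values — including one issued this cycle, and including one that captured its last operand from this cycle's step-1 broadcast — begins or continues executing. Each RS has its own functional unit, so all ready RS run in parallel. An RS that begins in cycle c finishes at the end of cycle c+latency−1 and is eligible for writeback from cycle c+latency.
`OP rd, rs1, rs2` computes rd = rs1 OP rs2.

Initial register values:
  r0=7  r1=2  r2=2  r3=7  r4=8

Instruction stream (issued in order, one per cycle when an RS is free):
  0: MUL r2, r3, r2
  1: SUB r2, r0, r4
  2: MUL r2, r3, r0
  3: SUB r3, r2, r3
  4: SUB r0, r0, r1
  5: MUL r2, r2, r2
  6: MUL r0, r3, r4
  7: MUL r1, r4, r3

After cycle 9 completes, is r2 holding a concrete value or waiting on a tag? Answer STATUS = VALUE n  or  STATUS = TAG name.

STATUS = TAG Mul1

cycle 1: issue MUL r2<-Mul1 // r0:7,r1:2,r2:Mul1,r3:7,r4:8
cycle 2: issue SUB r2<-Add1 // r0:7,r1:2,r2:Add1,r3:7,r4:8
cycle 3: issue MUL r2<-Mul2 // r0:7,r1:2,r2:Mul2,r3:7,r4:8
cycle 4: issue SUB r3<-Add2 // r0:7,r1:2,r2:Mul2,r3:Add2,r4:8
cycle 5: CDB Add1=-1; issue SUB r0<-Add1 // r0:Add1,r1:2,r2:Mul2,r3:Add2,r4:8
cycle 6: CDB Mul1=14; issue MUL r2<-Mul1 // r0:Add1,r1:2,r2:Mul1,r3:Add2,r4:8
cycle 7: CDB Mul2=49; issue MUL r0<-Mul2 // r0:Mul2,r1:2,r2:Mul1,r3:Add2,r4:8
cycle 8: CDB Add1=5; stall // r0:Mul2,r1:2,r2:Mul1,r3:Add2,r4:8
cycle 9: stall // r0:Mul2,r1:2,r2:Mul1,r3:Add2,r4:8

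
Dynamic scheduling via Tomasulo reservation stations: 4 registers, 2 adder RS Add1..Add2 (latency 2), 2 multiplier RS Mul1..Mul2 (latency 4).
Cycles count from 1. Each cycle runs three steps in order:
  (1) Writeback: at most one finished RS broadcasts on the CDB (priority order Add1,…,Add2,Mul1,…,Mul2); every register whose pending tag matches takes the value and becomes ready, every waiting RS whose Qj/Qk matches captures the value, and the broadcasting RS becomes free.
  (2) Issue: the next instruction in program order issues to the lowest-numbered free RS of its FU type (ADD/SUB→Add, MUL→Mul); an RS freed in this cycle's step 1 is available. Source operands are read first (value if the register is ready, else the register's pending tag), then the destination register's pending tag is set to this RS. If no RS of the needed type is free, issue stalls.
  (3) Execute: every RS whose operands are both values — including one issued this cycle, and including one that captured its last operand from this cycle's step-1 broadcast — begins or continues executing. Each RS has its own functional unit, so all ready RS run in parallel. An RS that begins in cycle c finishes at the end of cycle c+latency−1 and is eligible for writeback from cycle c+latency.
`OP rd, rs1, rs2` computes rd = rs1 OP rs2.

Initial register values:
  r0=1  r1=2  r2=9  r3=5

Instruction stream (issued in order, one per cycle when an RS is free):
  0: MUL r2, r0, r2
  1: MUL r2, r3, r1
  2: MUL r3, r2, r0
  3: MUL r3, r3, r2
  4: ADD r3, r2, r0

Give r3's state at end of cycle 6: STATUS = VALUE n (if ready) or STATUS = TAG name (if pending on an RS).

c1: issue MUL r2<-Mul1 | r0:1,r1:2,r2:Mul1,r3:5
c2: issue MUL r2<-Mul2 | r0:1,r1:2,r2:Mul2,r3:5
c3: stall | r0:1,r1:2,r2:Mul2,r3:5
c4: stall | r0:1,r1:2,r2:Mul2,r3:5
c5: CDB Mul1=9; issue MUL r3<-Mul1 | r0:1,r1:2,r2:Mul2,r3:Mul1
c6: CDB Mul2=10; issue MUL r3<-Mul2 | r0:1,r1:2,r2:10,r3:Mul2

STATUS = TAG Mul2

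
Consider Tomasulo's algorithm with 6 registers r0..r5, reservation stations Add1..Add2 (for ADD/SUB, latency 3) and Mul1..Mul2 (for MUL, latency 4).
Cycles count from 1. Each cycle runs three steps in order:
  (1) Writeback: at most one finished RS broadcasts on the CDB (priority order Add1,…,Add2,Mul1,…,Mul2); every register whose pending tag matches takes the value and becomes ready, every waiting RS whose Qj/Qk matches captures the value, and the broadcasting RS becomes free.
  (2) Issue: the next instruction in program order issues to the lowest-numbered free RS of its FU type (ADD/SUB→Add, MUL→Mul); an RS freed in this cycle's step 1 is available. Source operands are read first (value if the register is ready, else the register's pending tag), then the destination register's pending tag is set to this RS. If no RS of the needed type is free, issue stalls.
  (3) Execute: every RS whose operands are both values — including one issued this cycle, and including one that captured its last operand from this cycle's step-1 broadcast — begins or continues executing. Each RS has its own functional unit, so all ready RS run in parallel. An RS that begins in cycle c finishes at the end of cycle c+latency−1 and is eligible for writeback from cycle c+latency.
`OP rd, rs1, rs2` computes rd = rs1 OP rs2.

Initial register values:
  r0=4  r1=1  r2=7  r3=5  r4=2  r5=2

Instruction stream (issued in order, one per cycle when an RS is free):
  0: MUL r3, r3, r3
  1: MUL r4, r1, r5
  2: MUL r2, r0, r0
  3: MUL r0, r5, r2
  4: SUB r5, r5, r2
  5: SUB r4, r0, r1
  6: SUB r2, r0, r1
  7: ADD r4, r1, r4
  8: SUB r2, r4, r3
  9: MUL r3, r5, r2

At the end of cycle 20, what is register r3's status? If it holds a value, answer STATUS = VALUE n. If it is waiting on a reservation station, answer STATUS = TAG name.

cycle 1: issue MUL r3<-Mul1 // r0:4,r1:1,r2:7,r3:Mul1,r4:2,r5:2
cycle 2: issue MUL r4<-Mul2 // r0:4,r1:1,r2:7,r3:Mul1,r4:Mul2,r5:2
cycle 3: stall // r0:4,r1:1,r2:7,r3:Mul1,r4:Mul2,r5:2
cycle 4: stall // r0:4,r1:1,r2:7,r3:Mul1,r4:Mul2,r5:2
cycle 5: CDB Mul1=25; issue MUL r2<-Mul1 // r0:4,r1:1,r2:Mul1,r3:25,r4:Mul2,r5:2
cycle 6: CDB Mul2=2; issue MUL r0<-Mul2 // r0:Mul2,r1:1,r2:Mul1,r3:25,r4:2,r5:2
cycle 7: issue SUB r5<-Add1 // r0:Mul2,r1:1,r2:Mul1,r3:25,r4:2,r5:Add1
cycle 8: issue SUB r4<-Add2 // r0:Mul2,r1:1,r2:Mul1,r3:25,r4:Add2,r5:Add1
cycle 9: CDB Mul1=16; stall // r0:Mul2,r1:1,r2:16,r3:25,r4:Add2,r5:Add1
cycle 10: stall // r0:Mul2,r1:1,r2:16,r3:25,r4:Add2,r5:Add1
cycle 11: stall // r0:Mul2,r1:1,r2:16,r3:25,r4:Add2,r5:Add1
cycle 12: CDB Add1=-14; issue SUB r2<-Add1 // r0:Mul2,r1:1,r2:Add1,r3:25,r4:Add2,r5:-14
cycle 13: CDB Mul2=32; stall // r0:32,r1:1,r2:Add1,r3:25,r4:Add2,r5:-14
cycle 14: stall // r0:32,r1:1,r2:Add1,r3:25,r4:Add2,r5:-14
cycle 15: stall // r0:32,r1:1,r2:Add1,r3:25,r4:Add2,r5:-14
cycle 16: CDB Add1=31; issue ADD r4<-Add1 // r0:32,r1:1,r2:31,r3:25,r4:Add1,r5:-14
cycle 17: CDB Add2=31; issue SUB r2<-Add2 // r0:32,r1:1,r2:Add2,r3:25,r4:Add1,r5:-14
cycle 18: issue MUL r3<-Mul1 // r0:32,r1:1,r2:Add2,r3:Mul1,r4:Add1,r5:-14
cycle 19: - // r0:32,r1:1,r2:Add2,r3:Mul1,r4:Add1,r5:-14
cycle 20: CDB Add1=32 // r0:32,r1:1,r2:Add2,r3:Mul1,r4:32,r5:-14

STATUS = TAG Mul1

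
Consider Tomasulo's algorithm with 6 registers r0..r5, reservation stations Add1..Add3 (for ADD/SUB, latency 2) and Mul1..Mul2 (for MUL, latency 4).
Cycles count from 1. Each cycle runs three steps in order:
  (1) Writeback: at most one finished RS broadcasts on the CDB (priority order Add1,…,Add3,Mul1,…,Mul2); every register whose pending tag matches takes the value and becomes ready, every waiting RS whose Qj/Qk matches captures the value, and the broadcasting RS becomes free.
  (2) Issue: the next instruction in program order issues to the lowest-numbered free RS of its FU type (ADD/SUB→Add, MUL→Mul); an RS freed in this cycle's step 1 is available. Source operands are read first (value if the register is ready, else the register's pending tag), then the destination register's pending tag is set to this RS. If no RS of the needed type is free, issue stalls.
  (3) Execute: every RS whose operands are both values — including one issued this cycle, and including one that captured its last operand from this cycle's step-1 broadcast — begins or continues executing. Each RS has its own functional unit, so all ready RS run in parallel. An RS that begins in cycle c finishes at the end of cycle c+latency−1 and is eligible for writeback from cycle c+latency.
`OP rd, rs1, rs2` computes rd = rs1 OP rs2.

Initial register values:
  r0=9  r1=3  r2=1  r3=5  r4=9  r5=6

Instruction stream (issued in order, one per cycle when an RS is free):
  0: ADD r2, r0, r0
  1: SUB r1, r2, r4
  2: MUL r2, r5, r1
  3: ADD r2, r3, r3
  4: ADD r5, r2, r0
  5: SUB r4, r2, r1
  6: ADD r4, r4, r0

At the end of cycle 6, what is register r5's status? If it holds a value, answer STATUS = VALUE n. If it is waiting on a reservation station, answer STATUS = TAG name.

STATUS = TAG Add2

c1: issue ADD r2<-Add1 | r0:9,r1:3,r2:Add1,r3:5,r4:9,r5:6
c2: issue SUB r1<-Add2 | r0:9,r1:Add2,r2:Add1,r3:5,r4:9,r5:6
c3: CDB Add1=18; issue MUL r2<-Mul1 | r0:9,r1:Add2,r2:Mul1,r3:5,r4:9,r5:6
c4: issue ADD r2<-Add1 | r0:9,r1:Add2,r2:Add1,r3:5,r4:9,r5:6
c5: CDB Add2=9; issue ADD r5<-Add2 | r0:9,r1:9,r2:Add1,r3:5,r4:9,r5:Add2
c6: CDB Add1=10; issue SUB r4<-Add1 | r0:9,r1:9,r2:10,r3:5,r4:Add1,r5:Add2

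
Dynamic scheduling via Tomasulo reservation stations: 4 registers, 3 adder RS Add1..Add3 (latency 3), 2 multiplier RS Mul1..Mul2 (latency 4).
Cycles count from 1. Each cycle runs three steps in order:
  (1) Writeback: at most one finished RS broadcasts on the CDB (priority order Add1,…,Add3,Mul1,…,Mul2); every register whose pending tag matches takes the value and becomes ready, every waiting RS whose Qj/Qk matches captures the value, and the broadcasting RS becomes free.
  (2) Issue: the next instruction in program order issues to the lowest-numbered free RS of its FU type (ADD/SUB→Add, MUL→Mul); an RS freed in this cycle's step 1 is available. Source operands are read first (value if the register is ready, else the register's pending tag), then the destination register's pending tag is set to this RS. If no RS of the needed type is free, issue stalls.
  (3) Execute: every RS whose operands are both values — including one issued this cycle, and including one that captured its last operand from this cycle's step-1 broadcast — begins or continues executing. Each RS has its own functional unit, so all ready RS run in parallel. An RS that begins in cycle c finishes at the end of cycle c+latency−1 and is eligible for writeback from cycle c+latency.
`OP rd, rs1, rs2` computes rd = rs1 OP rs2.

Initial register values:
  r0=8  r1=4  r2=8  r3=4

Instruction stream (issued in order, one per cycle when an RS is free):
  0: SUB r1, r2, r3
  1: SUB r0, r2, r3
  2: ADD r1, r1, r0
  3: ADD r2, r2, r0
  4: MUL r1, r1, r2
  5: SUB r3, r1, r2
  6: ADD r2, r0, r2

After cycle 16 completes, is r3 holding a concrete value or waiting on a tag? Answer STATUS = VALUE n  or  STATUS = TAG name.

STATUS = VALUE 84

cycle 1: issue SUB r1<-Add1 // r0:8,r1:Add1,r2:8,r3:4
cycle 2: issue SUB r0<-Add2 // r0:Add2,r1:Add1,r2:8,r3:4
cycle 3: issue ADD r1<-Add3 // r0:Add2,r1:Add3,r2:8,r3:4
cycle 4: CDB Add1=4; issue ADD r2<-Add1 // r0:Add2,r1:Add3,r2:Add1,r3:4
cycle 5: CDB Add2=4; issue MUL r1<-Mul1 // r0:4,r1:Mul1,r2:Add1,r3:4
cycle 6: issue SUB r3<-Add2 // r0:4,r1:Mul1,r2:Add1,r3:Add2
cycle 7: stall // r0:4,r1:Mul1,r2:Add1,r3:Add2
cycle 8: CDB Add1=12; issue ADD r2<-Add1 // r0:4,r1:Mul1,r2:Add1,r3:Add2
cycle 9: CDB Add3=8 // r0:4,r1:Mul1,r2:Add1,r3:Add2
cycle 10: - // r0:4,r1:Mul1,r2:Add1,r3:Add2
cycle 11: CDB Add1=16 // r0:4,r1:Mul1,r2:16,r3:Add2
cycle 12: - // r0:4,r1:Mul1,r2:16,r3:Add2
cycle 13: CDB Mul1=96 // r0:4,r1:96,r2:16,r3:Add2
cycle 14: - // r0:4,r1:96,r2:16,r3:Add2
cycle 15: - // r0:4,r1:96,r2:16,r3:Add2
cycle 16: CDB Add2=84 // r0:4,r1:96,r2:16,r3:84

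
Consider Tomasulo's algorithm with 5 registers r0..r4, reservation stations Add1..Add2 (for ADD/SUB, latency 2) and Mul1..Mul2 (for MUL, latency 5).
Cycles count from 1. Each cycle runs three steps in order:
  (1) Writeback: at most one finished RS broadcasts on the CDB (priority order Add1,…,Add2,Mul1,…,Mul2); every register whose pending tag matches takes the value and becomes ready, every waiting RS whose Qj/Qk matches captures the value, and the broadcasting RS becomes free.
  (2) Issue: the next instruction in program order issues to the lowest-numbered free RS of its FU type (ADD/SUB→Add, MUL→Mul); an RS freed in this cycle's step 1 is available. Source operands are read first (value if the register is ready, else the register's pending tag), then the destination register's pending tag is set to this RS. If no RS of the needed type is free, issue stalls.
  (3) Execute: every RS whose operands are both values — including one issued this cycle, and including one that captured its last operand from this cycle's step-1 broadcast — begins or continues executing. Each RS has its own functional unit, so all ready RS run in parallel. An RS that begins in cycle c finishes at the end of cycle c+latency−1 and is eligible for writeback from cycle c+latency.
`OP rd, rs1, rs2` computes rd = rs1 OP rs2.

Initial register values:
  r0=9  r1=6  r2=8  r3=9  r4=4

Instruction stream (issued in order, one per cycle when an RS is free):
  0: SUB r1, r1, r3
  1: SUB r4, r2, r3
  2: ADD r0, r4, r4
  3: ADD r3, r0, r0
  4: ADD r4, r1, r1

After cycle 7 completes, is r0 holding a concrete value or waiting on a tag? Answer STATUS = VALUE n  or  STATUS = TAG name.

  c1: issue SUB r1<-Add1  regs: r0:9,r1:Add1,r2:8,r3:9,r4:4
  c2: issue SUB r4<-Add2  regs: r0:9,r1:Add1,r2:8,r3:9,r4:Add2
  c3: CDB Add1=-3; issue ADD r0<-Add1  regs: r0:Add1,r1:-3,r2:8,r3:9,r4:Add2
  c4: CDB Add2=-1; issue ADD r3<-Add2  regs: r0:Add1,r1:-3,r2:8,r3:Add2,r4:-1
  c5: stall  regs: r0:Add1,r1:-3,r2:8,r3:Add2,r4:-1
  c6: CDB Add1=-2; issue ADD r4<-Add1  regs: r0:-2,r1:-3,r2:8,r3:Add2,r4:Add1
  c7: -  regs: r0:-2,r1:-3,r2:8,r3:Add2,r4:Add1

STATUS = VALUE -2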